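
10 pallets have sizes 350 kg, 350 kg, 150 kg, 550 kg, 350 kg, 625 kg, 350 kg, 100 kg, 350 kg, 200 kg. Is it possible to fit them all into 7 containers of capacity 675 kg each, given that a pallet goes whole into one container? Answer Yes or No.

A valid assignment using 7 containers:
  container 1: 625 = 625
  container 2: 550 + 100 = 650
  container 3: 350 + 200 = 550
  container 4: 350 + 150 = 500
  container 5: 350 = 350
  container 6: 350 = 350
  container 7: 350 = 350
Every load is within 675 kg, so 7 containers suffice.

Yes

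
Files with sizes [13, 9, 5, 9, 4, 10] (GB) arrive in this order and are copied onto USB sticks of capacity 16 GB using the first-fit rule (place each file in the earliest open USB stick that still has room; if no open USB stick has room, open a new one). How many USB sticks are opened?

  13 → USB stick 1 (new)  [load 13/16]
  9 → USB stick 2 (new)  [load 9/16]
  5 → USB stick 2  [load 14/16]
  9 → USB stick 3 (new)  [load 9/16]
  4 → USB stick 3  [load 13/16]
  10 → USB stick 4 (new)  [load 10/16]
4 USB sticks opened.

4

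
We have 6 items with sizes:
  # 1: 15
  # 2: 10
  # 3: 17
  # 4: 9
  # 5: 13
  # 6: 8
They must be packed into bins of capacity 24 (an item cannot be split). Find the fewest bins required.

Total = 17 + 15 + 13 + 10 + 9 + 8 = 72.
Lower bound: ⌈72/24⌉ = 3 bins.
A packing using 4 bins:
  bin 1: 17 = 17
  bin 2: 15 + 9 = 24
  bin 3: 13 + 10 = 23
  bin 4: 8 = 8
No arrangement into 3 bins stays within capacity, so 4 is optimal.

4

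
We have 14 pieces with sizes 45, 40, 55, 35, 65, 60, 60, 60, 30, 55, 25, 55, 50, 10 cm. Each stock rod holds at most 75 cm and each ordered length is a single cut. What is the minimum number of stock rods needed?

Total = 65 + 60 + 60 + 60 + 55 + 55 + 55 + 50 + 45 + 40 + 35 + 30 + 25 + 10 = 645 cm.
Lower bound: ⌈645/75⌉ = 9 stock rods.
Also, 10 pieces each exceed 75/2 cm, and no two of those can share a stock rod, so at least 10 stock rods are needed.
A packing using 10 stock rods:
  stock rod 1: 65 + 10 = 75
  stock rod 2: 60 = 60
  stock rod 3: 60 = 60
  stock rod 4: 60 = 60
  stock rod 5: 55 = 55
  stock rod 6: 55 = 55
  stock rod 7: 55 = 55
  stock rod 8: 50 + 25 = 75
  stock rod 9: 45 + 30 = 75
  stock rod 10: 40 + 35 = 75
This matches the lower bound, so 10 is optimal.

10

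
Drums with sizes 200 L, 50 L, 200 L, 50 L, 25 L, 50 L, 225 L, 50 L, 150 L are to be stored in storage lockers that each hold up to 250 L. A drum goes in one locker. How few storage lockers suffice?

Total = 225 + 200 + 200 + 150 + 50 + 50 + 50 + 50 + 25 = 1000 L.
Lower bound: ⌈1000/250⌉ = 4 storage lockers.
A packing using 4 storage lockers:
  locker 1: 225 + 25 = 250
  locker 2: 200 + 50 = 250
  locker 3: 200 + 50 = 250
  locker 4: 150 + 50 + 50 = 250
This matches the lower bound, so 4 is optimal.

4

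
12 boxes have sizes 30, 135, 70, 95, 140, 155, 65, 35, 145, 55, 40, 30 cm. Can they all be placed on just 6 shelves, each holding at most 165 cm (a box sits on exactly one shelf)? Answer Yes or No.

Total = 995 cm; ⌈995/165⌉ = 7.
At least 7 shelves are required, but only 6 are allowed.

No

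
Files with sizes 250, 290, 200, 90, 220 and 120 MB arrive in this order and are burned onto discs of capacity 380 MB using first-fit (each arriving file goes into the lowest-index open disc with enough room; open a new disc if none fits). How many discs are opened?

4

  250 → disc 1 (new)  [load 250/380]
  290 → disc 2 (new)  [load 290/380]
  200 → disc 3 (new)  [load 200/380]
  90 → disc 1  [load 340/380]
  220 → disc 4 (new)  [load 220/380]
  120 → disc 3  [load 320/380]
4 discs opened.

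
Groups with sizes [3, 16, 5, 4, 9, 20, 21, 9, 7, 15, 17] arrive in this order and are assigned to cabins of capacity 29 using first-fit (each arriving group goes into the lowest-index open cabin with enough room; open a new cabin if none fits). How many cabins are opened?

  3 → cabin 1 (new)  [load 3/29]
  16 → cabin 1  [load 19/29]
  5 → cabin 1  [load 24/29]
  4 → cabin 1  [load 28/29]
  9 → cabin 2 (new)  [load 9/29]
  20 → cabin 2  [load 29/29]
  21 → cabin 3 (new)  [load 21/29]
  9 → cabin 4 (new)  [load 9/29]
  7 → cabin 3  [load 28/29]
  15 → cabin 4  [load 24/29]
  17 → cabin 5 (new)  [load 17/29]
5 cabins opened.

5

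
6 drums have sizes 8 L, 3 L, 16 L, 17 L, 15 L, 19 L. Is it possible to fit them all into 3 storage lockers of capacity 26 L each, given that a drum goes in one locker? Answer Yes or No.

No

Total = 78 L; ⌈78/26⌉ = 3.
4 drums each exceed half the capacity and cannot share a locker, forcing at least 4 storage lockers.
At least 4 storage lockers are required, but only 3 are allowed.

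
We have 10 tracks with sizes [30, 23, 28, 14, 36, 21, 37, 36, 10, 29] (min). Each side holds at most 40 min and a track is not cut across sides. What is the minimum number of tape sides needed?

8

Total = 37 + 36 + 36 + 30 + 29 + 28 + 23 + 21 + 14 + 10 = 264 min.
Lower bound: ⌈264/40⌉ = 7 tape sides.
Also, 8 tracks each exceed 20 min, and no two of those can share a side, so at least 8 tape sides are needed.
A packing using 8 tape sides:
  side 1: 37 = 37
  side 2: 36 = 36
  side 3: 36 = 36
  side 4: 30 + 10 = 40
  side 5: 29 = 29
  side 6: 28 = 28
  side 7: 23 + 14 = 37
  side 8: 21 = 21
This matches the lower bound, so 8 is optimal.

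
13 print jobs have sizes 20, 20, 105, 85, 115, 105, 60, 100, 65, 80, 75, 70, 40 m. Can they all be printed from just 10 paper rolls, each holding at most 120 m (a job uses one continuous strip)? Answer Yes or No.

A valid assignment using 10 paper rolls:
  roll 1: 115 = 115
  roll 2: 105 = 105
  roll 3: 105 = 105
  roll 4: 100 + 20 = 120
  roll 5: 85 + 20 = 105
  roll 6: 80 + 40 = 120
  roll 7: 75 = 75
  roll 8: 70 = 70
  roll 9: 65 = 65
  roll 10: 60 = 60
Every load is within 120 m, so 10 paper rolls suffice.

Yes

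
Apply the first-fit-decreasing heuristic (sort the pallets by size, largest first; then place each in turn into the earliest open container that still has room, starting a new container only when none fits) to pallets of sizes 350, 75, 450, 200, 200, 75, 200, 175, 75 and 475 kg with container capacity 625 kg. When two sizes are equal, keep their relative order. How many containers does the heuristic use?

4

Sorted descending: 475, 450, 350, 200, 200, 200, 175, 75, 75, 75.
  475 → container 1 (new)  [load 475/625]
  450 → container 2 (new)  [load 450/625]
  350 → container 3 (new)  [load 350/625]
  200 → container 3  [load 550/625]
  200 → container 4 (new)  [load 200/625]
  200 → container 4  [load 400/625]
  175 → container 2  [load 625/625]
  75 → container 1  [load 550/625]
  75 → container 1  [load 625/625]
  75 → container 3  [load 625/625]
4 containers opened.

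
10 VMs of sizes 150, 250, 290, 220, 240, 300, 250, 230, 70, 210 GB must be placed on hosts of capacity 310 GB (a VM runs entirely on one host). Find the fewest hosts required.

Total = 300 + 290 + 250 + 250 + 240 + 230 + 220 + 210 + 150 + 70 = 2210 GB.
Lower bound: ⌈2210/310⌉ = 8 hosts.
A packing using 9 hosts:
  host 1: 300 = 300
  host 2: 290 = 290
  host 3: 250 = 250
  host 4: 250 = 250
  host 5: 240 + 70 = 310
  host 6: 230 = 230
  host 7: 220 = 220
  host 8: 210 = 210
  host 9: 150 = 150
No arrangement into 8 hosts stays within capacity, so 9 is optimal.

9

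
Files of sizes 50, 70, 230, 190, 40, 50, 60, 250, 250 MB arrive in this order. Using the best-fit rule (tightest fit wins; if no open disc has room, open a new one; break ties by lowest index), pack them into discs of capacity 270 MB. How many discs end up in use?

5

  50 → disc 1 (new)  [load 50/270]
  70 → disc 1  [load 120/270]
  230 → disc 2 (new)  [load 230/270]
  190 → disc 3 (new)  [load 190/270]
  40 → disc 2  [load 270/270]
  50 → disc 3  [load 240/270]
  60 → disc 1  [load 180/270]
  250 → disc 4 (new)  [load 250/270]
  250 → disc 5 (new)  [load 250/270]
5 discs opened.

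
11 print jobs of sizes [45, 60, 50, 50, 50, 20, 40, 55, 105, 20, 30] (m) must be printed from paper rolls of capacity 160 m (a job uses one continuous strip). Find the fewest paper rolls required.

Total = 105 + 60 + 55 + 50 + 50 + 50 + 45 + 40 + 30 + 20 + 20 = 525 m.
Lower bound: ⌈525/160⌉ = 4 paper rolls.
A packing using 4 paper rolls:
  roll 1: 105 + 55 = 160
  roll 2: 60 + 50 + 50 = 160
  roll 3: 50 + 45 + 40 + 20 = 155
  roll 4: 30 + 20 = 50
This matches the lower bound, so 4 is optimal.

4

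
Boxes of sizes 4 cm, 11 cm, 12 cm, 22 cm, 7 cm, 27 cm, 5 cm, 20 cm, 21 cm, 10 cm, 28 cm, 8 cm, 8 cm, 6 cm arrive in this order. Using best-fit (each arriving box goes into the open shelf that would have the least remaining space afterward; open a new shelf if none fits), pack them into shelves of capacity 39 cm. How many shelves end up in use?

  4 → shelf 1 (new)  [load 4/39]
  11 → shelf 1  [load 15/39]
  12 → shelf 1  [load 27/39]
  22 → shelf 2 (new)  [load 22/39]
  7 → shelf 1  [load 34/39]
  27 → shelf 3 (new)  [load 27/39]
  5 → shelf 1  [load 39/39]
  20 → shelf 4 (new)  [load 20/39]
  21 → shelf 5 (new)  [load 21/39]
  10 → shelf 3  [load 37/39]
  28 → shelf 6 (new)  [load 28/39]
  8 → shelf 6  [load 36/39]
  8 → shelf 2  [load 30/39]
  6 → shelf 2  [load 36/39]
6 shelves opened.

6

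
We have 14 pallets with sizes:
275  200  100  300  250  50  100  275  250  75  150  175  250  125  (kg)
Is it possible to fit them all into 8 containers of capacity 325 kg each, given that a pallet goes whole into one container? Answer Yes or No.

No

Total = 2575 kg; ⌈2575/325⌉ = 8.
The bound of 8 does not rule out 8, but exhaustive search shows no assignment into 8 containers of capacity 325 kg exists — the minimum is 9.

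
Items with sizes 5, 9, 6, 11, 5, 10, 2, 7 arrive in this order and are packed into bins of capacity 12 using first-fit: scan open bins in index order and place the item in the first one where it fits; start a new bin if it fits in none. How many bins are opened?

5

  5 → bin 1 (new)  [load 5/12]
  9 → bin 2 (new)  [load 9/12]
  6 → bin 1  [load 11/12]
  11 → bin 3 (new)  [load 11/12]
  5 → bin 4 (new)  [load 5/12]
  10 → bin 5 (new)  [load 10/12]
  2 → bin 2  [load 11/12]
  7 → bin 4  [load 12/12]
5 bins opened.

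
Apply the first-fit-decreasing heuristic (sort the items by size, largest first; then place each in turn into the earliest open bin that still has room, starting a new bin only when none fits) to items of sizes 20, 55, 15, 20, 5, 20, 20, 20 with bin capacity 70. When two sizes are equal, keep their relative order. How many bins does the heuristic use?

3

Sorted descending: 55, 20, 20, 20, 20, 20, 15, 5.
  55 → bin 1 (new)  [load 55/70]
  20 → bin 2 (new)  [load 20/70]
  20 → bin 2  [load 40/70]
  20 → bin 2  [load 60/70]
  20 → bin 3 (new)  [load 20/70]
  20 → bin 3  [load 40/70]
  15 → bin 1  [load 70/70]
  5 → bin 2  [load 65/70]
3 bins opened.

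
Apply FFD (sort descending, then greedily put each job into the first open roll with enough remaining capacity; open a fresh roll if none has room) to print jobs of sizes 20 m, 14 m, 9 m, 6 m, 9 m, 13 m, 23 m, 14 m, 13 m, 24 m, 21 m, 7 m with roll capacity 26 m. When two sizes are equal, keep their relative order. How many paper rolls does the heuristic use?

8

Sorted descending: 24, 23, 21, 20, 14, 14, 13, 13, 9, 9, 7, 6.
  24 → roll 1 (new)  [load 24/26]
  23 → roll 2 (new)  [load 23/26]
  21 → roll 3 (new)  [load 21/26]
  20 → roll 4 (new)  [load 20/26]
  14 → roll 5 (new)  [load 14/26]
  14 → roll 6 (new)  [load 14/26]
  13 → roll 7 (new)  [load 13/26]
  13 → roll 7  [load 26/26]
  9 → roll 5  [load 23/26]
  9 → roll 6  [load 23/26]
  7 → roll 8 (new)  [load 7/26]
  6 → roll 4  [load 26/26]
8 paper rolls opened.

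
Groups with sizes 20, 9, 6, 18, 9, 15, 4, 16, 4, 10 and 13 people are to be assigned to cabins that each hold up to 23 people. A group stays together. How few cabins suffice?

6

Total = 20 + 18 + 16 + 15 + 13 + 10 + 9 + 9 + 6 + 4 + 4 = 124 people.
Lower bound: ⌈124/23⌉ = 6 cabins.
A packing using 6 cabins:
  cabin 1: 20 = 20
  cabin 2: 18 + 4 = 22
  cabin 3: 16 + 6 = 22
  cabin 4: 15 + 4 = 19
  cabin 5: 13 + 10 = 23
  cabin 6: 9 + 9 = 18
This matches the lower bound, so 6 is optimal.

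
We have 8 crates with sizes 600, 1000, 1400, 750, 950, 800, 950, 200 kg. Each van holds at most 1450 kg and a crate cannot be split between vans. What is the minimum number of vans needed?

Total = 1400 + 1000 + 950 + 950 + 800 + 750 + 600 + 200 = 6650 kg.
Lower bound: ⌈6650/1450⌉ = 5 vans.
Also, 6 crates each exceed 725 kg, and no two of those can share a van, so at least 6 vans are needed.
A packing using 6 vans:
  van 1: 1400 = 1400
  van 2: 1000 + 200 = 1200
  van 3: 950 = 950
  van 4: 950 = 950
  van 5: 800 + 600 = 1400
  van 6: 750 = 750
This matches the lower bound, so 6 is optimal.

6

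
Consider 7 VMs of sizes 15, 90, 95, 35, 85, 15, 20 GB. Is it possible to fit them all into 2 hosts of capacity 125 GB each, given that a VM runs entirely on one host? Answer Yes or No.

Total = 355 GB; ⌈355/125⌉ = 3.
At least 3 hosts are required, but only 2 are allowed.

No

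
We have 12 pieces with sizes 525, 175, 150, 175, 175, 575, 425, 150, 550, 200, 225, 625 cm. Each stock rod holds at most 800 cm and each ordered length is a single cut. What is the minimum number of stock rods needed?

6

Total = 625 + 575 + 550 + 525 + 425 + 225 + 200 + 175 + 175 + 175 + 150 + 150 = 3950 cm.
Lower bound: ⌈3950/800⌉ = 5 stock rods.
A packing using 6 stock rods:
  stock rod 1: 625 + 175 = 800
  stock rod 2: 575 + 225 = 800
  stock rod 3: 550 + 200 = 750
  stock rod 4: 525 + 175 = 700
  stock rod 5: 425 + 175 + 150 = 750
  stock rod 6: 150 = 150
No arrangement into 5 stock rods stays within capacity, so 6 is optimal.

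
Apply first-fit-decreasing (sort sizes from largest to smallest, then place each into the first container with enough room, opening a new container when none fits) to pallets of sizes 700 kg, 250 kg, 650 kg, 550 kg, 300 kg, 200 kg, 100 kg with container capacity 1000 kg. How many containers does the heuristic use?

Sorted descending: 700, 650, 550, 300, 250, 200, 100.
  700 → container 1 (new)  [load 700/1000]
  650 → container 2 (new)  [load 650/1000]
  550 → container 3 (new)  [load 550/1000]
  300 → container 1  [load 1000/1000]
  250 → container 2  [load 900/1000]
  200 → container 3  [load 750/1000]
  100 → container 2  [load 1000/1000]
3 containers opened.

3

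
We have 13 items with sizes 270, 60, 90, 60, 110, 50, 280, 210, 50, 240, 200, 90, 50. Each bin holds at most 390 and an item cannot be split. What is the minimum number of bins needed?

5

Total = 280 + 270 + 240 + 210 + 200 + 110 + 90 + 90 + 60 + 60 + 50 + 50 + 50 = 1760.
Lower bound: ⌈1760/390⌉ = 5 bins.
A packing using 5 bins:
  bin 1: 280 + 110 = 390
  bin 2: 270 + 90 = 360
  bin 3: 240 + 90 + 60 = 390
  bin 4: 210 + 60 + 50 + 50 = 370
  bin 5: 200 + 50 = 250
This matches the lower bound, so 5 is optimal.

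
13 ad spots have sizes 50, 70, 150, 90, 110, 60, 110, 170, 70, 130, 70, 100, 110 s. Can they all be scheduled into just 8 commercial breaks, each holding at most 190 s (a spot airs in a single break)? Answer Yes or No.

Yes

A valid assignment using 8 commercial breaks:
  break 1: 170 = 170
  break 2: 150 = 150
  break 3: 130 + 60 = 190
  break 4: 110 + 70 = 180
  break 5: 110 + 70 = 180
  break 6: 110 + 70 = 180
  break 7: 100 + 90 = 190
  break 8: 50 = 50
Every load is within 190 s, so 8 commercial breaks suffice.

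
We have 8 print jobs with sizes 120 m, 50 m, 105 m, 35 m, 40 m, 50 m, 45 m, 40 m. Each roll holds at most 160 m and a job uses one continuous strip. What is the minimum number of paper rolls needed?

4

Total = 120 + 105 + 50 + 50 + 45 + 40 + 40 + 35 = 485 m.
Lower bound: ⌈485/160⌉ = 4 paper rolls.
A packing using 4 paper rolls:
  roll 1: 120 + 40 = 160
  roll 2: 105 + 50 = 155
  roll 3: 50 + 45 + 40 = 135
  roll 4: 35 = 35
This matches the lower bound, so 4 is optimal.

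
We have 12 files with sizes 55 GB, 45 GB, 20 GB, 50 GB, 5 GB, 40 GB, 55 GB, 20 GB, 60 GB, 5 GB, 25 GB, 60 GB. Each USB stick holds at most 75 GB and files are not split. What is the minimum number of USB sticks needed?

7

Total = 60 + 60 + 55 + 55 + 50 + 45 + 40 + 25 + 20 + 20 + 5 + 5 = 440 GB.
Lower bound: ⌈440/75⌉ = 6 USB sticks.
Also, 7 files each exceed 75/2 GB, and no two of those can share a USB stick, so at least 7 USB sticks are needed.
A packing using 7 USB sticks:
  USB stick 1: 60 + 5 + 5 = 70
  USB stick 2: 60 = 60
  USB stick 3: 55 + 20 = 75
  USB stick 4: 55 + 20 = 75
  USB stick 5: 50 + 25 = 75
  USB stick 6: 45 = 45
  USB stick 7: 40 = 40
This matches the lower bound, so 7 is optimal.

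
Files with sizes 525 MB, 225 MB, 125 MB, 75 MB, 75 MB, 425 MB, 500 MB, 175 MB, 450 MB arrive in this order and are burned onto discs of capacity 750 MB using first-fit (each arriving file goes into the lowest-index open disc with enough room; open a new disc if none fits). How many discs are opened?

4

  525 → disc 1 (new)  [load 525/750]
  225 → disc 1  [load 750/750]
  125 → disc 2 (new)  [load 125/750]
  75 → disc 2  [load 200/750]
  75 → disc 2  [load 275/750]
  425 → disc 2  [load 700/750]
  500 → disc 3 (new)  [load 500/750]
  175 → disc 3  [load 675/750]
  450 → disc 4 (new)  [load 450/750]
4 discs opened.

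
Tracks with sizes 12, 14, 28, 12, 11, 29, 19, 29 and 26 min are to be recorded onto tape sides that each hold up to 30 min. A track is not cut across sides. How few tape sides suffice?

Total = 29 + 29 + 28 + 26 + 19 + 14 + 12 + 12 + 11 = 180 min.
Lower bound: ⌈180/30⌉ = 6 tape sides.
A packing using 7 tape sides:
  side 1: 29 = 29
  side 2: 29 = 29
  side 3: 28 = 28
  side 4: 26 = 26
  side 5: 19 + 11 = 30
  side 6: 14 + 12 = 26
  side 7: 12 = 12
No arrangement into 6 tape sides stays within capacity, so 7 is optimal.

7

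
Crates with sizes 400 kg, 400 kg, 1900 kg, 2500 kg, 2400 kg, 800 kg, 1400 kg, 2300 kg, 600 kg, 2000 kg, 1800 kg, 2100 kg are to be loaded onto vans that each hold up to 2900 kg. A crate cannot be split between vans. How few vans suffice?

8

Total = 2500 + 2400 + 2300 + 2100 + 2000 + 1900 + 1800 + 1400 + 800 + 600 + 400 + 400 = 18600 kg.
Lower bound: ⌈18600/2900⌉ = 7 vans.
A packing using 8 vans:
  van 1: 2500 + 400 = 2900
  van 2: 2400 + 400 = 2800
  van 3: 2300 + 600 = 2900
  van 4: 2100 + 800 = 2900
  van 5: 2000 = 2000
  van 6: 1900 = 1900
  van 7: 1800 = 1800
  van 8: 1400 = 1400
No arrangement into 7 vans stays within capacity, so 8 is optimal.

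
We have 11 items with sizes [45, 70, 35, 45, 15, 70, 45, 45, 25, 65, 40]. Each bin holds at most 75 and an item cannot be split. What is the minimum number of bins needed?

8

Total = 70 + 70 + 65 + 45 + 45 + 45 + 45 + 40 + 35 + 25 + 15 = 500.
Lower bound: ⌈500/75⌉ = 7 bins.
Also, 8 items each exceed 75/2, and no two of those can share a bin, so at least 8 bins are needed.
A packing using 8 bins:
  bin 1: 70 = 70
  bin 2: 70 = 70
  bin 3: 65 = 65
  bin 4: 45 + 25 = 70
  bin 5: 45 + 15 = 60
  bin 6: 45 = 45
  bin 7: 45 = 45
  bin 8: 40 + 35 = 75
This matches the lower bound, so 8 is optimal.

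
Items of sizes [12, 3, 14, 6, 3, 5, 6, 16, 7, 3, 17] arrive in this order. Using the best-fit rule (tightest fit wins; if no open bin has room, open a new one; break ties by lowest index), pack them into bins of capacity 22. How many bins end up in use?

  12 → bin 1 (new)  [load 12/22]
  3 → bin 1  [load 15/22]
  14 → bin 2 (new)  [load 14/22]
  6 → bin 1  [load 21/22]
  3 → bin 2  [load 17/22]
  5 → bin 2  [load 22/22]
  6 → bin 3 (new)  [load 6/22]
  16 → bin 3  [load 22/22]
  7 → bin 4 (new)  [load 7/22]
  3 → bin 4  [load 10/22]
  17 → bin 5 (new)  [load 17/22]
5 bins opened.

5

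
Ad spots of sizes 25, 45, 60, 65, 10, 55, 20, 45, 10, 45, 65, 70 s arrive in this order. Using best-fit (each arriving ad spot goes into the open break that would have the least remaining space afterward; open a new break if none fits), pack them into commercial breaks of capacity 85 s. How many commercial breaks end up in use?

  25 → break 1 (new)  [load 25/85]
  45 → break 1  [load 70/85]
  60 → break 2 (new)  [load 60/85]
  65 → break 3 (new)  [load 65/85]
  10 → break 1  [load 80/85]
  55 → break 4 (new)  [load 55/85]
  20 → break 3  [load 85/85]
  45 → break 5 (new)  [load 45/85]
  10 → break 2  [load 70/85]
  45 → break 6 (new)  [load 45/85]
  65 → break 7 (new)  [load 65/85]
  70 → break 8 (new)  [load 70/85]
8 commercial breaks opened.

8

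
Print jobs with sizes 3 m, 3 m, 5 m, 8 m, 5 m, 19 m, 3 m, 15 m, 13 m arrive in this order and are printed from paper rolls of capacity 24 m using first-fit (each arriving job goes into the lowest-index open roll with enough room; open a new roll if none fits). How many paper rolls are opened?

  3 → roll 1 (new)  [load 3/24]
  3 → roll 1  [load 6/24]
  5 → roll 1  [load 11/24]
  8 → roll 1  [load 19/24]
  5 → roll 1  [load 24/24]
  19 → roll 2 (new)  [load 19/24]
  3 → roll 2  [load 22/24]
  15 → roll 3 (new)  [load 15/24]
  13 → roll 4 (new)  [load 13/24]
4 paper rolls opened.

4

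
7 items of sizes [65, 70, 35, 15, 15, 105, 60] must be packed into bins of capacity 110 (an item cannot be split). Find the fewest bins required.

Total = 105 + 70 + 65 + 60 + 35 + 15 + 15 = 365.
Lower bound: ⌈365/110⌉ = 4 bins.
A packing using 4 bins:
  bin 1: 105 = 105
  bin 2: 70 + 35 = 105
  bin 3: 65 + 15 + 15 = 95
  bin 4: 60 = 60
This matches the lower bound, so 4 is optimal.

4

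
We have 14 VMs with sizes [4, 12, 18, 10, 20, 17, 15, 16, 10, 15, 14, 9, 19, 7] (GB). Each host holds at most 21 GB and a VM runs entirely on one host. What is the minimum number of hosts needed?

Total = 20 + 19 + 18 + 17 + 16 + 15 + 15 + 14 + 12 + 10 + 10 + 9 + 7 + 4 = 186 GB.
Lower bound: ⌈186/21⌉ = 9 hosts.
A packing using 10 hosts:
  host 1: 20 = 20
  host 2: 19 = 19
  host 3: 18 = 18
  host 4: 17 + 4 = 21
  host 5: 16 = 16
  host 6: 15 = 15
  host 7: 15 = 15
  host 8: 14 + 7 = 21
  host 9: 12 + 9 = 21
  host 10: 10 + 10 = 20
No arrangement into 9 hosts stays within capacity, so 10 is optimal.

10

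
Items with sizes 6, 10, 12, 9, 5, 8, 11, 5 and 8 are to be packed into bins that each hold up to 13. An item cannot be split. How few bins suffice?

Total = 12 + 11 + 10 + 9 + 8 + 8 + 6 + 5 + 5 = 74.
Lower bound: ⌈74/13⌉ = 6 bins.
A packing using 7 bins:
  bin 1: 12 = 12
  bin 2: 11 = 11
  bin 3: 10 = 10
  bin 4: 9 = 9
  bin 5: 8 + 5 = 13
  bin 6: 8 + 5 = 13
  bin 7: 6 = 6
No arrangement into 6 bins stays within capacity, so 7 is optimal.

7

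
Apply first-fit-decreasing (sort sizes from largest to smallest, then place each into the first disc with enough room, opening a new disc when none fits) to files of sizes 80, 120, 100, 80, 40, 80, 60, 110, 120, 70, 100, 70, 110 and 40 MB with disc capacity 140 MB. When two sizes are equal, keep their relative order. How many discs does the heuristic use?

10

Sorted descending: 120, 120, 110, 110, 100, 100, 80, 80, 80, 70, 70, 60, 40, 40.
  120 → disc 1 (new)  [load 120/140]
  120 → disc 2 (new)  [load 120/140]
  110 → disc 3 (new)  [load 110/140]
  110 → disc 4 (new)  [load 110/140]
  100 → disc 5 (new)  [load 100/140]
  100 → disc 6 (new)  [load 100/140]
  80 → disc 7 (new)  [load 80/140]
  80 → disc 8 (new)  [load 80/140]
  80 → disc 9 (new)  [load 80/140]
  70 → disc 10 (new)  [load 70/140]
  70 → disc 10  [load 140/140]
  60 → disc 7  [load 140/140]
  40 → disc 5  [load 140/140]
  40 → disc 6  [load 140/140]
10 discs opened.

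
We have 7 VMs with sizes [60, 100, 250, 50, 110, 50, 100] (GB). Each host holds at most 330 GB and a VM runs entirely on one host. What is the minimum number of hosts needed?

Total = 250 + 110 + 100 + 100 + 60 + 50 + 50 = 720 GB.
Lower bound: ⌈720/330⌉ = 3 hosts.
A packing using 3 hosts:
  host 1: 250 + 60 = 310
  host 2: 110 + 100 + 100 = 310
  host 3: 50 + 50 = 100
This matches the lower bound, so 3 is optimal.

3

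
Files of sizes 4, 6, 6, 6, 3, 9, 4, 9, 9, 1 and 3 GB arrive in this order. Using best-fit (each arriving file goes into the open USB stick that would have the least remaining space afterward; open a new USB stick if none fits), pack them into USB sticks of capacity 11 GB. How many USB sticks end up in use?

  4 → USB stick 1 (new)  [load 4/11]
  6 → USB stick 1  [load 10/11]
  6 → USB stick 2 (new)  [load 6/11]
  6 → USB stick 3 (new)  [load 6/11]
  3 → USB stick 2  [load 9/11]
  9 → USB stick 4 (new)  [load 9/11]
  4 → USB stick 3  [load 10/11]
  9 → USB stick 5 (new)  [load 9/11]
  9 → USB stick 6 (new)  [load 9/11]
  1 → USB stick 1  [load 11/11]
  3 → USB stick 7 (new)  [load 3/11]
7 USB sticks opened.

7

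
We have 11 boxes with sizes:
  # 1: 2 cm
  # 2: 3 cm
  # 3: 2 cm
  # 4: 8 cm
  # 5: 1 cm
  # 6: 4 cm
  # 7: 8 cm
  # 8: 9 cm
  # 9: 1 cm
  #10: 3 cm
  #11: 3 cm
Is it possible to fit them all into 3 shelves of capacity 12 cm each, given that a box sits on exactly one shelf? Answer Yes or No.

Total = 44 cm; ⌈44/12⌉ = 4.
At least 4 shelves are required, but only 3 are allowed.

No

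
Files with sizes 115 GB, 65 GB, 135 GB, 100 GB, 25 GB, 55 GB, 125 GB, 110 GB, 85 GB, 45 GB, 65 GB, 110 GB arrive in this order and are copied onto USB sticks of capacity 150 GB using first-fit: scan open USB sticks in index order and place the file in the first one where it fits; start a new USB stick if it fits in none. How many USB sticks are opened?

8

  115 → USB stick 1 (new)  [load 115/150]
  65 → USB stick 2 (new)  [load 65/150]
  135 → USB stick 3 (new)  [load 135/150]
  100 → USB stick 4 (new)  [load 100/150]
  25 → USB stick 1  [load 140/150]
  55 → USB stick 2  [load 120/150]
  125 → USB stick 5 (new)  [load 125/150]
  110 → USB stick 6 (new)  [load 110/150]
  85 → USB stick 7 (new)  [load 85/150]
  45 → USB stick 4  [load 145/150]
  65 → USB stick 7  [load 150/150]
  110 → USB stick 8 (new)  [load 110/150]
8 USB sticks opened.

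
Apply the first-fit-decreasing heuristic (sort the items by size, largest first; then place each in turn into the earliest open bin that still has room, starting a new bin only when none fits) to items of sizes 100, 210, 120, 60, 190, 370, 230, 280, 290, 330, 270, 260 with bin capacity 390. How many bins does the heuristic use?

Sorted descending: 370, 330, 290, 280, 270, 260, 230, 210, 190, 120, 100, 60.
  370 → bin 1 (new)  [load 370/390]
  330 → bin 2 (new)  [load 330/390]
  290 → bin 3 (new)  [load 290/390]
  280 → bin 4 (new)  [load 280/390]
  270 → bin 5 (new)  [load 270/390]
  260 → bin 6 (new)  [load 260/390]
  230 → bin 7 (new)  [load 230/390]
  210 → bin 8 (new)  [load 210/390]
  190 → bin 9 (new)  [load 190/390]
  120 → bin 5  [load 390/390]
  100 → bin 3  [load 390/390]
  60 → bin 2  [load 390/390]
9 bins opened.

9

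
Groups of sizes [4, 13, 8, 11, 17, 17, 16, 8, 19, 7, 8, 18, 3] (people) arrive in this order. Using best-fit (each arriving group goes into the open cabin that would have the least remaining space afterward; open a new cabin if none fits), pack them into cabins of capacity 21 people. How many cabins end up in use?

9

  4 → cabin 1 (new)  [load 4/21]
  13 → cabin 1  [load 17/21]
  8 → cabin 2 (new)  [load 8/21]
  11 → cabin 2  [load 19/21]
  17 → cabin 3 (new)  [load 17/21]
  17 → cabin 4 (new)  [load 17/21]
  16 → cabin 5 (new)  [load 16/21]
  8 → cabin 6 (new)  [load 8/21]
  19 → cabin 7 (new)  [load 19/21]
  7 → cabin 6  [load 15/21]
  8 → cabin 8 (new)  [load 8/21]
  18 → cabin 9 (new)  [load 18/21]
  3 → cabin 9  [load 21/21]
9 cabins opened.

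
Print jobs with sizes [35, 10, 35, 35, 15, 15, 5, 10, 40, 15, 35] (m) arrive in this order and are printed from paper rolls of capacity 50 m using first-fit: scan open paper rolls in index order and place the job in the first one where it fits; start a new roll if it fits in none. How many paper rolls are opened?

5

  35 → roll 1 (new)  [load 35/50]
  10 → roll 1  [load 45/50]
  35 → roll 2 (new)  [load 35/50]
  35 → roll 3 (new)  [load 35/50]
  15 → roll 2  [load 50/50]
  15 → roll 3  [load 50/50]
  5 → roll 1  [load 50/50]
  10 → roll 4 (new)  [load 10/50]
  40 → roll 4  [load 50/50]
  15 → roll 5 (new)  [load 15/50]
  35 → roll 5  [load 50/50]
5 paper rolls opened.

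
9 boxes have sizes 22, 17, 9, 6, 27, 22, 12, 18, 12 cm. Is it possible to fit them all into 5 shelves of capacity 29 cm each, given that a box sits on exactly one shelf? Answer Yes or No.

No

Total = 145 cm; ⌈145/29⌉ = 5.
The bound of 5 does not rule out 5, but exhaustive search shows no assignment into 5 shelves of capacity 29 cm exists — the minimum is 6.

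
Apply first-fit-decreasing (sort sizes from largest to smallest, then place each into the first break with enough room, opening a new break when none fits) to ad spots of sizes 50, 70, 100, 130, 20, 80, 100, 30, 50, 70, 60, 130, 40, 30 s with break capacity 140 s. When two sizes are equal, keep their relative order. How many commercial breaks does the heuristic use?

Sorted descending: 130, 130, 100, 100, 80, 70, 70, 60, 50, 50, 40, 30, 30, 20.
  130 → break 1 (new)  [load 130/140]
  130 → break 2 (new)  [load 130/140]
  100 → break 3 (new)  [load 100/140]
  100 → break 4 (new)  [load 100/140]
  80 → break 5 (new)  [load 80/140]
  70 → break 6 (new)  [load 70/140]
  70 → break 6  [load 140/140]
  60 → break 5  [load 140/140]
  50 → break 7 (new)  [load 50/140]
  50 → break 7  [load 100/140]
  40 → break 3  [load 140/140]
  30 → break 4  [load 130/140]
  30 → break 7  [load 130/140]
  20 → break 8 (new)  [load 20/140]
8 commercial breaks opened.

8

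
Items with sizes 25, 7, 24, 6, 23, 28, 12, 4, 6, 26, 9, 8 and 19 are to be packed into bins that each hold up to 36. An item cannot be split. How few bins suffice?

6

Total = 28 + 26 + 25 + 24 + 23 + 19 + 12 + 9 + 8 + 7 + 6 + 6 + 4 = 197.
Lower bound: ⌈197/36⌉ = 6 bins.
A packing using 6 bins:
  bin 1: 28 + 8 = 36
  bin 2: 26 + 9 = 35
  bin 3: 25 + 7 + 4 = 36
  bin 4: 24 + 12 = 36
  bin 5: 23 + 6 + 6 = 35
  bin 6: 19 = 19
This matches the lower bound, so 6 is optimal.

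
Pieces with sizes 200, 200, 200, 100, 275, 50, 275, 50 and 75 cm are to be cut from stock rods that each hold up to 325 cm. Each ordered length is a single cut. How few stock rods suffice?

5

Total = 275 + 275 + 200 + 200 + 200 + 100 + 75 + 50 + 50 = 1425 cm.
Lower bound: ⌈1425/325⌉ = 5 stock rods.
A packing using 5 stock rods:
  stock rod 1: 275 + 50 = 325
  stock rod 2: 275 + 50 = 325
  stock rod 3: 200 + 100 = 300
  stock rod 4: 200 + 75 = 275
  stock rod 5: 200 = 200
This matches the lower bound, so 5 is optimal.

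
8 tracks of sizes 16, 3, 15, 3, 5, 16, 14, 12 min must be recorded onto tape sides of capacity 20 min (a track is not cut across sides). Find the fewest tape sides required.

Total = 16 + 16 + 15 + 14 + 12 + 5 + 3 + 3 = 84 min.
Lower bound: ⌈84/20⌉ = 5 tape sides.
A packing using 5 tape sides:
  side 1: 16 + 3 = 19
  side 2: 16 + 3 = 19
  side 3: 15 + 5 = 20
  side 4: 14 = 14
  side 5: 12 = 12
This matches the lower bound, so 5 is optimal.

5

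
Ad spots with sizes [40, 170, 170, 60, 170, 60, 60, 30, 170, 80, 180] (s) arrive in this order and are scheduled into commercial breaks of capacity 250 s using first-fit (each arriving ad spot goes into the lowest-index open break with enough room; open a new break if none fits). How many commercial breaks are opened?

  40 → break 1 (new)  [load 40/250]
  170 → break 1  [load 210/250]
  170 → break 2 (new)  [load 170/250]
  60 → break 2  [load 230/250]
  170 → break 3 (new)  [load 170/250]
  60 → break 3  [load 230/250]
  60 → break 4 (new)  [load 60/250]
  30 → break 1  [load 240/250]
  170 → break 4  [load 230/250]
  80 → break 5 (new)  [load 80/250]
  180 → break 6 (new)  [load 180/250]
6 commercial breaks opened.

6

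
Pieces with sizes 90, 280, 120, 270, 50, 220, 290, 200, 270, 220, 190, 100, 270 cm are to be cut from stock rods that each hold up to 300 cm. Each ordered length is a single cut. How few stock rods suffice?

10

Total = 290 + 280 + 270 + 270 + 270 + 220 + 220 + 200 + 190 + 120 + 100 + 90 + 50 = 2570 cm.
Lower bound: ⌈2570/300⌉ = 9 stock rods.
A packing using 10 stock rods:
  stock rod 1: 290 = 290
  stock rod 2: 280 = 280
  stock rod 3: 270 = 270
  stock rod 4: 270 = 270
  stock rod 5: 270 = 270
  stock rod 6: 220 + 50 = 270
  stock rod 7: 220 = 220
  stock rod 8: 200 + 100 = 300
  stock rod 9: 190 + 90 = 280
  stock rod 10: 120 = 120
No arrangement into 9 stock rods stays within capacity, so 10 is optimal.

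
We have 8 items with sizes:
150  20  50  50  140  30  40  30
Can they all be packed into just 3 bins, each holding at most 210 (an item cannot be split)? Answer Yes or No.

Yes

A valid assignment using 3 bins:
  bin 1: 150 + 50 = 200
  bin 2: 140 + 50 + 20 = 210
  bin 3: 40 + 30 + 30 = 100
Every load is within 210, so 3 bins suffice.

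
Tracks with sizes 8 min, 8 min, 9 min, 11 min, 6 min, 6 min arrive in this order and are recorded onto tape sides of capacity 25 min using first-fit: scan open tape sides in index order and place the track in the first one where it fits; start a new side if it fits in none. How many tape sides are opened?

  8 → side 1 (new)  [load 8/25]
  8 → side 1  [load 16/25]
  9 → side 1  [load 25/25]
  11 → side 2 (new)  [load 11/25]
  6 → side 2  [load 17/25]
  6 → side 2  [load 23/25]
2 tape sides opened.

2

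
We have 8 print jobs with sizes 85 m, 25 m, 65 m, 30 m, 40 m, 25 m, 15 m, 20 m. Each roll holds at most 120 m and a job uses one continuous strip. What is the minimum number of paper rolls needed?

Total = 85 + 65 + 40 + 30 + 25 + 25 + 20 + 15 = 305 m.
Lower bound: ⌈305/120⌉ = 3 paper rolls.
A packing using 3 paper rolls:
  roll 1: 85 + 30 = 115
  roll 2: 65 + 40 + 15 = 120
  roll 3: 25 + 25 + 20 = 70
This matches the lower bound, so 3 is optimal.

3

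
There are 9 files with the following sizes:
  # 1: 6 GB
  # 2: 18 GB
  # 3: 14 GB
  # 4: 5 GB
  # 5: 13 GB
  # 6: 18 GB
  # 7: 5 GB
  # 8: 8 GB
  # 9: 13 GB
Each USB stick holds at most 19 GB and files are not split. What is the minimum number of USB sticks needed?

Total = 18 + 18 + 14 + 13 + 13 + 8 + 6 + 5 + 5 = 100 GB.
Lower bound: ⌈100/19⌉ = 6 USB sticks.
A packing using 6 USB sticks:
  USB stick 1: 18 = 18
  USB stick 2: 18 = 18
  USB stick 3: 14 + 5 = 19
  USB stick 4: 13 + 6 = 19
  USB stick 5: 13 + 5 = 18
  USB stick 6: 8 = 8
This matches the lower bound, so 6 is optimal.

6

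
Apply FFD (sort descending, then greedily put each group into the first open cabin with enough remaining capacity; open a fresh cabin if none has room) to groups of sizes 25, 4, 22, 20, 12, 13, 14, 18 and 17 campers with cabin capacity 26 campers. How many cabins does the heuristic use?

7

Sorted descending: 25, 22, 20, 18, 17, 14, 13, 12, 4.
  25 → cabin 1 (new)  [load 25/26]
  22 → cabin 2 (new)  [load 22/26]
  20 → cabin 3 (new)  [load 20/26]
  18 → cabin 4 (new)  [load 18/26]
  17 → cabin 5 (new)  [load 17/26]
  14 → cabin 6 (new)  [load 14/26]
  13 → cabin 7 (new)  [load 13/26]
  12 → cabin 6  [load 26/26]
  4 → cabin 2  [load 26/26]
7 cabins opened.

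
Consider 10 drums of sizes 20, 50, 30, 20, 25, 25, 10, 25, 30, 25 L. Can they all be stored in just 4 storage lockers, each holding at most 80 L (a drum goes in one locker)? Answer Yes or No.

A valid assignment using 4 storage lockers:
  locker 1: 50 + 30 = 80
  locker 2: 30 + 25 + 25 = 80
  locker 3: 25 + 25 + 20 + 10 = 80
  locker 4: 20 = 20
Every load is within 80 L, so 4 storage lockers suffice.

Yes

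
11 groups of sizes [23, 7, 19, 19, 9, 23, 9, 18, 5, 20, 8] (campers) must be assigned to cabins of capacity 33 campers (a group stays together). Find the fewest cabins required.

Total = 23 + 23 + 20 + 19 + 19 + 18 + 9 + 9 + 8 + 7 + 5 = 160 campers.
Lower bound: ⌈160/33⌉ = 5 cabins.
Also, 6 groups each exceed 33/2 campers, and no two of those can share a cabin, so at least 6 cabins are needed.
A packing using 6 cabins:
  cabin 1: 23 + 9 = 32
  cabin 2: 23 + 9 = 32
  cabin 3: 20 + 8 + 5 = 33
  cabin 4: 19 + 7 = 26
  cabin 5: 19 = 19
  cabin 6: 18 = 18
This matches the lower bound, so 6 is optimal.

6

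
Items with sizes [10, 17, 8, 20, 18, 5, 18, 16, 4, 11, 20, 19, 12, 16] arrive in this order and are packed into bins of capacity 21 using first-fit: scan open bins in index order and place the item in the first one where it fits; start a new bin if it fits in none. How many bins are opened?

11

  10 → bin 1 (new)  [load 10/21]
  17 → bin 2 (new)  [load 17/21]
  8 → bin 1  [load 18/21]
  20 → bin 3 (new)  [load 20/21]
  18 → bin 4 (new)  [load 18/21]
  5 → bin 5 (new)  [load 5/21]
  18 → bin 6 (new)  [load 18/21]
  16 → bin 5  [load 21/21]
  4 → bin 2  [load 21/21]
  11 → bin 7 (new)  [load 11/21]
  20 → bin 8 (new)  [load 20/21]
  19 → bin 9 (new)  [load 19/21]
  12 → bin 10 (new)  [load 12/21]
  16 → bin 11 (new)  [load 16/21]
11 bins opened.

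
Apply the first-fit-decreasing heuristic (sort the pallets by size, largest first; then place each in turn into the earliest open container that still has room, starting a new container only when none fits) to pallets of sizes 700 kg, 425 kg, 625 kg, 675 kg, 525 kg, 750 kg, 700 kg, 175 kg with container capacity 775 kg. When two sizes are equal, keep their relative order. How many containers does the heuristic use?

7

Sorted descending: 750, 700, 700, 675, 625, 525, 425, 175.
  750 → container 1 (new)  [load 750/775]
  700 → container 2 (new)  [load 700/775]
  700 → container 3 (new)  [load 700/775]
  675 → container 4 (new)  [load 675/775]
  625 → container 5 (new)  [load 625/775]
  525 → container 6 (new)  [load 525/775]
  425 → container 7 (new)  [load 425/775]
  175 → container 6  [load 700/775]
7 containers opened.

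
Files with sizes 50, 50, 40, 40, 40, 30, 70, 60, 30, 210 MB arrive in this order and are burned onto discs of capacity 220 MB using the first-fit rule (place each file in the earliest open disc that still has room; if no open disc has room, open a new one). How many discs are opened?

  50 → disc 1 (new)  [load 50/220]
  50 → disc 1  [load 100/220]
  40 → disc 1  [load 140/220]
  40 → disc 1  [load 180/220]
  40 → disc 1  [load 220/220]
  30 → disc 2 (new)  [load 30/220]
  70 → disc 2  [load 100/220]
  60 → disc 2  [load 160/220]
  30 → disc 2  [load 190/220]
  210 → disc 3 (new)  [load 210/220]
3 discs opened.

3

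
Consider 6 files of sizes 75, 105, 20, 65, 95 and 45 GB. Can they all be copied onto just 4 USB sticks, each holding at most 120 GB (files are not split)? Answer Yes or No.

Yes

A valid assignment using 4 USB sticks:
  USB stick 1: 105 = 105
  USB stick 2: 95 + 20 = 115
  USB stick 3: 75 + 45 = 120
  USB stick 4: 65 = 65
Every load is within 120 GB, so 4 USB sticks suffice.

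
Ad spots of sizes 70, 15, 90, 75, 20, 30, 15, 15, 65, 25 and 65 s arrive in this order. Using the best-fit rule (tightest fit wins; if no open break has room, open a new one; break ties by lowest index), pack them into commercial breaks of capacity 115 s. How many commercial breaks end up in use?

5

  70 → break 1 (new)  [load 70/115]
  15 → break 1  [load 85/115]
  90 → break 2 (new)  [load 90/115]
  75 → break 3 (new)  [load 75/115]
  20 → break 2  [load 110/115]
  30 → break 1  [load 115/115]
  15 → break 3  [load 90/115]
  15 → break 3  [load 105/115]
  65 → break 4 (new)  [load 65/115]
  25 → break 4  [load 90/115]
  65 → break 5 (new)  [load 65/115]
5 commercial breaks opened.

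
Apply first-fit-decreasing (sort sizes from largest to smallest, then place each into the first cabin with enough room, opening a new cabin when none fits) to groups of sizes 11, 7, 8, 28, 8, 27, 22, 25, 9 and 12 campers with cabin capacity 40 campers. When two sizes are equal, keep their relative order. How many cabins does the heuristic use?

Sorted descending: 28, 27, 25, 22, 12, 11, 9, 8, 8, 7.
  28 → cabin 1 (new)  [load 28/40]
  27 → cabin 2 (new)  [load 27/40]
  25 → cabin 3 (new)  [load 25/40]
  22 → cabin 4 (new)  [load 22/40]
  12 → cabin 1  [load 40/40]
  11 → cabin 2  [load 38/40]
  9 → cabin 3  [load 34/40]
  8 → cabin 4  [load 30/40]
  8 → cabin 4  [load 38/40]
  7 → cabin 5 (new)  [load 7/40]
5 cabins opened.

5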